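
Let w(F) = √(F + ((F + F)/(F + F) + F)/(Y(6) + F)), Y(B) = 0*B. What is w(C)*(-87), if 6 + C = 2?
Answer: -87*I*√13/2 ≈ -156.84*I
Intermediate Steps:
Y(B) = 0
C = -4 (C = -6 + 2 = -4)
w(F) = √(F + (1 + F)/F) (w(F) = √(F + ((F + F)/(F + F) + F)/(0 + F)) = √(F + ((2*F)/((2*F)) + F)/F) = √(F + ((2*F)*(1/(2*F)) + F)/F) = √(F + (1 + F)/F))
w(C)*(-87) = √(1 - 4 + 1/(-4))*(-87) = √(1 - 4 - ¼)*(-87) = √(-13/4)*(-87) = (I*√13/2)*(-87) = -87*I*√13/2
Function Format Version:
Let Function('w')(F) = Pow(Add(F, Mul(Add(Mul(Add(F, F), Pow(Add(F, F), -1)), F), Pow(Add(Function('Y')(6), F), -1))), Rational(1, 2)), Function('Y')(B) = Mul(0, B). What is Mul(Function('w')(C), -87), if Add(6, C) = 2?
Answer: Mul(Rational(-87, 2), I, Pow(13, Rational(1, 2))) ≈ Mul(-156.84, I)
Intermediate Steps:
Function('Y')(B) = 0
C = -4 (C = Add(-6, 2) = -4)
Function('w')(F) = Pow(Add(F, Mul(Pow(F, -1), Add(1, F))), Rational(1, 2)) (Function('w')(F) = Pow(Add(F, Mul(Add(Mul(Add(F, F), Pow(Add(F, F), -1)), F), Pow(Add(0, F), -1))), Rational(1, 2)) = Pow(Add(F, Mul(Add(Mul(Mul(2, F), Pow(Mul(2, F), -1)), F), Pow(F, -1))), Rational(1, 2)) = Pow(Add(F, Mul(Add(Mul(Mul(2, F), Mul(Rational(1, 2), Pow(F, -1))), F), Pow(F, -1))), Rational(1, 2)) = Pow(Add(F, Mul(Add(1, F), Pow(F, -1))), Rational(1, 2)) = Pow(Add(F, Mul(Pow(F, -1), Add(1, F))), Rational(1, 2)))
Mul(Function('w')(C), -87) = Mul(Pow(Add(1, -4, Pow(-4, -1)), Rational(1, 2)), -87) = Mul(Pow(Add(1, -4, Rational(-1, 4)), Rational(1, 2)), -87) = Mul(Pow(Rational(-13, 4), Rational(1, 2)), -87) = Mul(Mul(Rational(1, 2), I, Pow(13, Rational(1, 2))), -87) = Mul(Rational(-87, 2), I, Pow(13, Rational(1, 2)))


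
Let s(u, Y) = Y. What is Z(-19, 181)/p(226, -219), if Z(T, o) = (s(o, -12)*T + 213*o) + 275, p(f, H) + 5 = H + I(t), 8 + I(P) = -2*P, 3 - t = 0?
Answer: -19528/119 ≈ -164.10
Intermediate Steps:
t = 3 (t = 3 - 1*0 = 3 + 0 = 3)
I(P) = -8 - 2*P
p(f, H) = -19 + H (p(f, H) = -5 + (H + (-8 - 2*3)) = -5 + (H + (-8 - 6)) = -5 + (H - 14) = -5 + (-14 + H) = -19 + H)
Z(T, o) = 275 - 12*T + 213*o (Z(T, o) = (-12*T + 213*o) + 275 = 275 - 12*T + 213*o)
Z(-19, 181)/p(226, -219) = (275 - 12*(-19) + 213*181)/(-19 - 219) = (275 + 228 + 38553)/(-238) = 39056*(-1/238) = -19528/119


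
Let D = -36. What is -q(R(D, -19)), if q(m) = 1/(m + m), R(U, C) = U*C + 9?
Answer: -1/1386 ≈ -0.00072150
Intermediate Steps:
R(U, C) = 9 + C*U (R(U, C) = C*U + 9 = 9 + C*U)
q(m) = 1/(2*m)
-q(R(D, -19)) = -1/(2*(9 - 19*(-36))) = -1/(2*(9 + 684)) = -1/(2*693) = -1*1/1386 = -1/1386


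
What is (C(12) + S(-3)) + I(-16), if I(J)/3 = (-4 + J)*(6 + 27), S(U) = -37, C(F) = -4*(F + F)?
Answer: -2113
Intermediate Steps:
C(F) = -8*F
I(J) = -396 + 99*J (I(J) = 3*((-4 + J)*(6 + 27)) = 3*((-4 + J)*33) = 3*(-132 + 33*J) = -396 + 99*J)
(C(12) + S(-3)) + I(-16) = (-8*12 - 37) + (-396 + 99*(-16)) = (-96 - 37) + (-396 - 1584) = -133 - 1980 = -2113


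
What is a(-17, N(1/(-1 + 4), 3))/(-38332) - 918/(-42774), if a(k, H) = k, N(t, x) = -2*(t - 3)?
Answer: 5985989/273268828 ≈ 0.021905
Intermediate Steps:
N(t, x) = 6 - 2*t (N(t, x) = -2*(-3 + t) = 6 - 2*t)
a(-17, N(1/(-1 + 4), 3))/(-38332) - 918/(-42774) = -17/(-38332) - 918/(-42774) = -17*(-1/38332) - 918*(-1/42774) = 17/38332 + 153/7129 = 5985989/273268828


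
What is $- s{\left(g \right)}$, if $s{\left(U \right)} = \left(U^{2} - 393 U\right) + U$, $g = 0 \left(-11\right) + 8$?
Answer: $3072$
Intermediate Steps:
$g = 8$ ($g = 0 + 8 = 8$)
$s{\left(U \right)} = U^{2} - 392 U$
$- s{\left(g \right)} = - 8 \left(-392 + 8\right) = - 8 \left(-384\right) = \left(-1\right) \left(-3072\right) = 3072$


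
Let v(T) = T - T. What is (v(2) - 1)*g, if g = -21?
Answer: 21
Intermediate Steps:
v(T) = 0
(v(2) - 1)*g = (0 - 1)*(-21) = -1*(-21) = 21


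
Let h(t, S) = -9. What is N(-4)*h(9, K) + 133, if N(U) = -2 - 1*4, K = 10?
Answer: 187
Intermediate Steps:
N(U) = -6 (N(U) = -2 - 4 = -6)
N(-4)*h(9, K) + 133 = -6*(-9) + 133 = 54 + 133 = 187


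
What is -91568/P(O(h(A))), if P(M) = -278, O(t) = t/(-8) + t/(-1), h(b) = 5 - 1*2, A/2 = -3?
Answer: 45784/139 ≈ 329.38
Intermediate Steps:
A = -6 (A = 2*(-3) = -6)
h(b) = 3 (h(b) = 5 - 2 = 3)
O(t) = -9*t/8 (O(t) = t*(-⅛) + t*(-1) = -t/8 - t = -9*t/8)
-91568/P(O(h(A))) = -91568/(-278) = -91568*(-1/278) = 45784/139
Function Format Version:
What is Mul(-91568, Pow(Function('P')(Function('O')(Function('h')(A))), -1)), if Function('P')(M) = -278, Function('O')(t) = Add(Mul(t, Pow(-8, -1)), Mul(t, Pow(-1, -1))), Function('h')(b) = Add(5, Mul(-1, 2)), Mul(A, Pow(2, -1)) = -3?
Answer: Rational(45784, 139) ≈ 329.38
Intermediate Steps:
A = -6 (A = Mul(2, -3) = -6)
Function('h')(b) = 3 (Function('h')(b) = Add(5, -2) = 3)
Function('O')(t) = Mul(Rational(-9, 8), t) (Function('O')(t) = Add(Mul(t, Rational(-1, 8)), Mul(t, -1)) = Add(Mul(Rational(-1, 8), t), Mul(-1, t)) = Mul(Rational(-9, 8), t))
Mul(-91568, Pow(Function('P')(Function('O')(Function('h')(A))), -1)) = Mul(-91568, Pow(-278, -1)) = Mul(-91568, Rational(-1, 278)) = Rational(45784, 139)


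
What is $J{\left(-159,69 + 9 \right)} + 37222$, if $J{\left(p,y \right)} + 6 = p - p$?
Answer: $37216$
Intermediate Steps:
$J{\left(p,y \right)} = -6$ ($J{\left(p,y \right)} = -6 + \left(p - p\right) = -6 + 0 = -6$)
$J{\left(-159,69 + 9 \right)} + 37222 = -6 + 37222 = 37216$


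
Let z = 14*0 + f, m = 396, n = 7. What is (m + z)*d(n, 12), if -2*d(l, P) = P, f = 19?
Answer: -2490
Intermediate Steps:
d(l, P) = -P/2
z = 19 (z = 14*0 + 19 = 0 + 19 = 19)
(m + z)*d(n, 12) = (396 + 19)*(-1/2*12) = 415*(-6) = -2490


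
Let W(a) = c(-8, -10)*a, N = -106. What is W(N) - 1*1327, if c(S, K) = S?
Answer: -479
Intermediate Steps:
W(a) = -8*a
W(N) - 1*1327 = -8*(-106) - 1*1327 = 848 - 1327 = -479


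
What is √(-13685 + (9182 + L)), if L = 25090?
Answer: √20587 ≈ 143.48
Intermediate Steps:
√(-13685 + (9182 + L)) = √(-13685 + (9182 + 25090)) = √(-13685 + 34272) = √20587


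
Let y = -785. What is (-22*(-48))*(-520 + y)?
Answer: -1378080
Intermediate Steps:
(-22*(-48))*(-520 + y) = (-22*(-48))*(-520 - 785) = 1056*(-1305) = -1378080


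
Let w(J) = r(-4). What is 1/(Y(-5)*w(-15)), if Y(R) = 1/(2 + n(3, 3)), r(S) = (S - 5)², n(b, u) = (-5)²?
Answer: ⅓ ≈ 0.33333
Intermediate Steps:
n(b, u) = 25
r(S) = (-5 + S)²
Y(R) = 1/27 (Y(R) = 1/(2 + 25) = 1/27)
w(J) = 81 (w(J) = (-5 - 4)² = (-9)² = 81)
1/(Y(-5)*w(-15)) = 1/((1/27)*81) = 1/3 = ⅓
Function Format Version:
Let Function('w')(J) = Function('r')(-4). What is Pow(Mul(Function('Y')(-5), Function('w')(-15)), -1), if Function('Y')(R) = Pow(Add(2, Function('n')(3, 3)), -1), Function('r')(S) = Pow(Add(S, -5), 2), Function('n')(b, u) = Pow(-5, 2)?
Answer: Rational(1, 3) ≈ 0.33333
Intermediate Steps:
Function('n')(b, u) = 25
Function('r')(S) = Pow(Add(-5, S), 2)
Function('Y')(R) = Rational(1, 27) (Function('Y')(R) = Pow(Add(2, 25), -1) = Pow(27, -1) = Rational(1, 27))
Function('w')(J) = 81 (Function('w')(J) = Pow(Add(-5, -4), 2) = Pow(-9, 2) = 81)
Pow(Mul(Function('Y')(-5), Function('w')(-15)), -1) = Pow(Mul(Rational(1, 27), 81), -1) = Pow(3, -1) = Rational(1, 3)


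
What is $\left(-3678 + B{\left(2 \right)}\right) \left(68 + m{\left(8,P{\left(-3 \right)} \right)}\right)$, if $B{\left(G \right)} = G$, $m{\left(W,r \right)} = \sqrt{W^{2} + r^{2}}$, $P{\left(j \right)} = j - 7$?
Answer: $-249968 - 7352 \sqrt{41} \approx -2.9704 \cdot 10^{5}$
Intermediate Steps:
$P{\left(j \right)} = -7 + j$
$\left(-3678 + B{\left(2 \right)}\right) \left(68 + m{\left(8,P{\left(-3 \right)} \right)}\right) = \left(-3678 + 2\right) \left(68 + \sqrt{8^{2} + \left(-7 - 3\right)^{2}}\right) = - 3676 \left(68 + \sqrt{64 + \left(-10\right)^{2}}\right) = - 3676 \left(68 + \sqrt{64 + 100}\right) = - 3676 \left(68 + \sqrt{164}\right) = - 3676 \left(68 + 2 \sqrt{41}\right) = -249968 - 7352 \sqrt{41}$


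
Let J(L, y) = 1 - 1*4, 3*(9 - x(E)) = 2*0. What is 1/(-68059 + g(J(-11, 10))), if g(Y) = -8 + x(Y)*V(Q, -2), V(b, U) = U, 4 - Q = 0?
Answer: -1/68085 ≈ -1.4688e-5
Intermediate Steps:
Q = 4 (Q = 4 - 1*0 = 4 + 0 = 4)
x(E) = 9 (x(E) = 9 - 2*0/3 = 9 - ⅓*0 = 9 + 0 = 9)
J(L, y) = -3 (J(L, y) = 1 - 4 = -3)
g(Y) = -26 (g(Y) = -8 + 9*(-2) = -8 - 18 = -26)
1/(-68059 + g(J(-11, 10))) = 1/(-68059 - 26) = 1/(-68085) = -1/68085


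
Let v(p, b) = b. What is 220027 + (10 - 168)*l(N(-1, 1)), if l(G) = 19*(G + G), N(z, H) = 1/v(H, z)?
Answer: 226031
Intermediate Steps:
N(z, H) = 1/z
l(G) = 38*G (l(G) = 19*(2*G) = 38*G)
220027 + (10 - 168)*l(N(-1, 1)) = 220027 + (10 - 168)*(38/(-1)) = 220027 - 6004*(-1) = 220027 - 158*(-38) = 220027 + 6004 = 226031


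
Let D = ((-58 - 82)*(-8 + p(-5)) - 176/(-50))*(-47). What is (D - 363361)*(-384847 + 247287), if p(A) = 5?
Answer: 263610657432/5 ≈ 5.2722e+10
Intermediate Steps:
D = -497636/25 (D = ((-58 - 82)*(-8 + 5) - 176/(-50))*(-47) = (-140*(-3) - 176*(-1/50))*(-47) = (420 + 88/25)*(-47) = (10588/25)*(-47) = -497636/25 ≈ -19905.)
(D - 363361)*(-384847 + 247287) = (-497636/25 - 363361)*(-384847 + 247287) = -9581661/25*(-137560) = 263610657432/5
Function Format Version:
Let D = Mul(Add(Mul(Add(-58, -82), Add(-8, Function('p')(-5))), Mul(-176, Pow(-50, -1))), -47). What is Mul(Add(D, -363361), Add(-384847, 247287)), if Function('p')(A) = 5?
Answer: Rational(263610657432, 5) ≈ 5.2722e+10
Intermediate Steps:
D = Rational(-497636, 25) (D = Mul(Add(Mul(Add(-58, -82), Add(-8, 5)), Mul(-176, Pow(-50, -1))), -47) = Mul(Add(Mul(-140, -3), Mul(-176, Rational(-1, 50))), -47) = Mul(Add(420, Rational(88, 25)), -47) = Mul(Rational(10588, 25), -47) = Rational(-497636, 25) ≈ -19905.)
Mul(Add(D, -363361), Add(-384847, 247287)) = Mul(Add(Rational(-497636, 25), -363361), Add(-384847, 247287)) = Mul(Rational(-9581661, 25), -137560) = Rational(263610657432, 5)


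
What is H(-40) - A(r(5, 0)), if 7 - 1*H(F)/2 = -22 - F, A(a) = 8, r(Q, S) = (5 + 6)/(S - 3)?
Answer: -30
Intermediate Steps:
r(Q, S) = 11/(-3 + S)
H(F) = 58 + 2*F (H(F) = 14 - 2*(-22 - F) = 14 + (44 + 2*F) = 58 + 2*F)
H(-40) - A(r(5, 0)) = (58 + 2*(-40)) - 1*8 = (58 - 80) - 8 = -22 - 8 = -30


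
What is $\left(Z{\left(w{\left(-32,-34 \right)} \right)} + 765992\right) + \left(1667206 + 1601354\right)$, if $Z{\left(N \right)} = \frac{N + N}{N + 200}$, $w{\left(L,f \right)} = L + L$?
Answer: $\frac{68587368}{17} \approx 4.0346 \cdot 10^{6}$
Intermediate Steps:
$w{\left(L,f \right)} = 2 L$
$Z{\left(N \right)} = \frac{2 N}{200 + N}$
$\left(Z{\left(w{\left(-32,-34 \right)} \right)} + 765992\right) + \left(1667206 + 1601354\right) = \left(\frac{2 \cdot 2 \left(-32\right)}{200 + 2 \left(-32\right)} + 765992\right) + \left(1667206 + 1601354\right) = \left(2 \left(-64\right) \frac{1}{200 - 64} + 765992\right) + 3268560 = \left(2 \left(-64\right) \frac{1}{136} + 765992\right) + 3268560 = \left(- \frac{16}{17} + 765992\right) + 3268560 = \frac{13021848}{17} + 3268560 = \frac{68587368}{17}$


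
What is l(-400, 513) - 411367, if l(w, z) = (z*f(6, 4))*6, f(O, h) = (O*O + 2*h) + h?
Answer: -263623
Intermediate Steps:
f(O, h) = O**2 + 3*h (f(O, h) = (O**2 + 2*h) + h = O**2 + 3*h)
l(w, z) = 288*z (l(w, z) = (z*(6**2 + 3*4))*6 = (z*(36 + 12))*6 = (z*48)*6 = (48*z)*6 = 288*z)
l(-400, 513) - 411367 = 288*513 - 411367 = 147744 - 411367 = -263623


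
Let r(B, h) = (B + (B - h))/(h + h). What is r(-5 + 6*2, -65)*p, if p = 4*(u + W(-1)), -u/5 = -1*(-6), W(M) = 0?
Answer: 948/13 ≈ 72.923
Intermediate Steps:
u = -30 (u = -(-5)*(-6) = -5*6 = -30)
r(B, h) = (-h + 2*B)/(2*h) (r(B, h) = (-h + 2*B)/((2*h)) = (-h + 2*B)*(1/(2*h)) = (-h + 2*B)/(2*h))
p = -120 (p = 4*(-30 + 0) = 4*(-30) = -120)
r(-5 + 6*2, -65)*p = (((-5 + 6*2) - ½*(-65))/(-65))*(-120) = -((-5 + 12) + 65/2)/65*(-120) = -(7 + 65/2)/65*(-120) = -1/65*79/2*(-120) = -79/130*(-120) = 948/13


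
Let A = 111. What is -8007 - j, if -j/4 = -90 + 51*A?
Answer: 14277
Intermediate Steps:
j = -22284 (j = -4*(-90 + 51*111) = -4*(-90 + 5661) = -4*5571 = -22284)
-8007 - j = -8007 - 1*(-22284) = -8007 + 22284 = 14277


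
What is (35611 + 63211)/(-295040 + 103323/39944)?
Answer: -3947345968/11784974437 ≈ -0.33495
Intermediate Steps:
(35611 + 63211)/(-295040 + 103323/39944) = 98822/(-295040 + 103323*(1/39944)) = 98822/(-295040 + 103323/39944) = 98822/(-11784974437/39944) = 98822*(-39944/11784974437) = -3947345968/11784974437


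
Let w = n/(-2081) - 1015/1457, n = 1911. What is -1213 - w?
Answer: -3672940079/3032017 ≈ -1211.4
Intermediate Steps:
w = -4896542/3032017 (w = 1911/(-2081) - 1015/1457 = 1911*(-1/2081) - 1015*1/1457 = -1911/2081 - 1015/1457 = -4896542/3032017 ≈ -1.6149)
-1213 - w = -1213 - 1*(-4896542/3032017) = -1213 + 4896542/3032017 = -3672940079/3032017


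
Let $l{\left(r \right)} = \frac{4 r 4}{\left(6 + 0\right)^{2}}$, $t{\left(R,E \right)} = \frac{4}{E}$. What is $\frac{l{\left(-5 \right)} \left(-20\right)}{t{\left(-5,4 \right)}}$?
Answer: $\frac{400}{9} \approx 44.444$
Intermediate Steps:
$l{\left(r \right)} = \frac{4 r}{9}$ ($l{\left(r \right)} = \frac{16 r}{6^{2}} = \frac{16 r}{36} = 16 r \frac{1}{36} = \frac{4 r}{9}$)
$\frac{l{\left(-5 \right)} \left(-20\right)}{t{\left(-5,4 \right)}} = \frac{\frac{4}{9} \left(-5\right) \left(-20\right)}{4 \cdot \frac{1}{4}} = \frac{\left(- \frac{20}{9}\right) \left(-20\right)}{4 \cdot \frac{1}{4}} = \frac{400}{9 \cdot 1} = \frac{400}{9} \cdot 1 = \frac{400}{9}$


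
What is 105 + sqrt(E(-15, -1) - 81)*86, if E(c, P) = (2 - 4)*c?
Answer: 105 + 86*I*sqrt(51) ≈ 105.0 + 614.16*I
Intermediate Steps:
E(c, P) = -2*c
105 + sqrt(E(-15, -1) - 81)*86 = 105 + sqrt(-2*(-15) - 81)*86 = 105 + sqrt(30 - 81)*86 = 105 + sqrt(-51)*86 = 105 + (I*sqrt(51))*86 = 105 + 86*I*sqrt(51)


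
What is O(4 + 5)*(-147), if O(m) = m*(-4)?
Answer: 5292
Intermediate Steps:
O(m) = -4*m
O(4 + 5)*(-147) = -4*(4 + 5)*(-147) = -4*9*(-147) = -36*(-147) = 5292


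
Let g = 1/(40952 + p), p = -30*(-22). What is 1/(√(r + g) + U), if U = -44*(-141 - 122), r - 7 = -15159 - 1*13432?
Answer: 481534064/5573501626015 - 2*I*√12373717345021/5573501626015 ≈ 8.6397e-5 - 1.2623e-6*I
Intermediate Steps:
r = -28584 (r = 7 + (-15159 - 1*13432) = 7 + (-15159 - 13432) = 7 - 28591 = -28584)
p = 660
U = 11572 (U = -44*(-263) = 11572)
g = 1/41612 (g = 1/(40952 + 660) = 1/41612 ≈ 2.4032e-5)
1/(√(r + g) + U) = 1/(√(-28584 + 1/41612) + 11572) = 1/(√(-1189437407/41612) + 11572) = 1/(I*√12373717345021/20806 + 11572) = 1/(11572 + I*√12373717345021/20806)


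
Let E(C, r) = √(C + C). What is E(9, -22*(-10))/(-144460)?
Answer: -3*√2/144460 ≈ -2.9369e-5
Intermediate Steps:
E(C, r) = √2*√C (E(C, r) = √(2*C) = √2*√C)
E(9, -22*(-10))/(-144460) = (√2*√9)/(-144460) = (√2*3)*(-1/144460) = (3*√2)*(-1/144460) = -3*√2/144460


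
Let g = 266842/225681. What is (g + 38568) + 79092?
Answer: 26553893302/225681 ≈ 1.1766e+5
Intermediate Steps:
g = 266842/225681 (g = 266842*(1/225681) = 266842/225681 ≈ 1.1824)
(g + 38568) + 79092 = (266842/225681 + 38568) + 79092 = 8704331650/225681 + 79092 = 26553893302/225681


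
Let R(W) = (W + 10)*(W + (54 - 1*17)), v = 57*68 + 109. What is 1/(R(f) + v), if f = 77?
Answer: 1/13903 ≈ 7.1927e-5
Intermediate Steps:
v = 3985 (v = 3876 + 109 = 3985)
R(W) = (10 + W)*(37 + W) (R(W) = (10 + W)*(W + (54 - 17)) = (10 + W)*(W + 37) = (10 + W)*(37 + W))
1/(R(f) + v) = 1/((370 + 77**2 + 47*77) + 3985) = 1/((370 + 5929 + 3619) + 3985) = 1/(9918 + 3985) = 1/13903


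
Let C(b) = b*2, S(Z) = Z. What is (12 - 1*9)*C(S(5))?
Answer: 30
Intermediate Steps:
C(b) = 2*b
(12 - 1*9)*C(S(5)) = (12 - 1*9)*(2*5) = (12 - 9)*10 = 3*10 = 30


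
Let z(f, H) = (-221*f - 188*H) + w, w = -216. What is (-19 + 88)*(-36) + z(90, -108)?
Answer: -2286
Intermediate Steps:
z(f, H) = -216 - 221*f - 188*H (z(f, H) = (-221*f - 188*H) - 216 = -216 - 221*f - 188*H)
(-19 + 88)*(-36) + z(90, -108) = (-19 + 88)*(-36) + (-216 - 221*90 - 188*(-108)) = 69*(-36) + (-216 - 19890 + 20304) = -2484 + 198 = -2286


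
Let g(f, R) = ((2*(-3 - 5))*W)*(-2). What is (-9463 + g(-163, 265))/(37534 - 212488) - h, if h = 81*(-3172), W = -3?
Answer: 44951290687/174954 ≈ 2.5693e+5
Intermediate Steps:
g(f, R) = -96 (g(f, R) = ((2*(-3 - 5))*(-3))*(-2) = ((2*(-8))*(-3))*(-2) = -16*(-3)*(-2) = 48*(-2) = -96)
h = -256932
(-9463 + g(-163, 265))/(37534 - 212488) - h = (-9463 - 96)/(37534 - 212488) - 1*(-256932) = -9559/(-174954) + 256932 = -9559*(-1/174954) + 256932 = 9559/174954 + 256932 = 44951290687/174954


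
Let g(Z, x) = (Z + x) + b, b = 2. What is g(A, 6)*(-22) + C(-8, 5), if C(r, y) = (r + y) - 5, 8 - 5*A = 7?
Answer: -942/5 ≈ -188.40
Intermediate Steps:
A = 1/5 (A = 8/5 - 1/5*7 = 8/5 - 7/5 = 1/5 ≈ 0.20000)
g(Z, x) = 2 + Z + x (g(Z, x) = (Z + x) + 2 = 2 + Z + x)
C(r, y) = -5 + r + y
g(A, 6)*(-22) + C(-8, 5) = (2 + 1/5 + 6)*(-22) + (-5 - 8 + 5) = (41/5)*(-22) - 8 = -902/5 - 8 = -942/5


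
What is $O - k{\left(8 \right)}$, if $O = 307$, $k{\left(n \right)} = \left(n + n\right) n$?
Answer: $179$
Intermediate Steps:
$k{\left(n \right)} = 2 n^{2}$ ($k{\left(n \right)} = 2 n n = 2 n^{2}$)
$O - k{\left(8 \right)} = 307 - 2 \cdot 8^{2} = 307 - 2 \cdot 64 = 307 - 128 = 179$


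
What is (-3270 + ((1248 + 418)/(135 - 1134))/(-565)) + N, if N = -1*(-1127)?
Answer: -1209582539/564435 ≈ -2143.0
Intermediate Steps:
N = 1127
(-3270 + ((1248 + 418)/(135 - 1134))/(-565)) + N = (-3270 + ((1248 + 418)/(135 - 1134))/(-565)) + 1127 = (-3270 + (1666/(-999))*(-1/565)) + 1127 = (-3270 + (1666*(-1/999))*(-1/565)) + 1127 = (-3270 - 1666/999*(-1/565)) + 1127 = (-3270 + 1666/564435) + 1127 = -1845700784/564435 + 1127 = -1209582539/564435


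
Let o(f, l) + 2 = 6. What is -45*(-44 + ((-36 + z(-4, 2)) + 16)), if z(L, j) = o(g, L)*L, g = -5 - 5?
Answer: 3600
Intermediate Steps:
g = -10
o(f, l) = 4 (o(f, l) = -2 + 6 = 4)
z(L, j) = 4*L
-45*(-44 + ((-36 + z(-4, 2)) + 16)) = -45*(-44 + ((-36 + 4*(-4)) + 16)) = -45*(-44 + ((-36 - 16) + 16)) = -45*(-44 + (-52 + 16)) = -45*(-44 - 36) = -45*(-80) = 3600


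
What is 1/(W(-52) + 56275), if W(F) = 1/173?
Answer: 173/9735576 ≈ 1.7770e-5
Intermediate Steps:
W(F) = 1/173
1/(W(-52) + 56275) = 1/(1/173 + 56275) = 1/(9735576/173) = 173/9735576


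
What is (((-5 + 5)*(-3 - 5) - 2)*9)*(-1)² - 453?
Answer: -471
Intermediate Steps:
(((-5 + 5)*(-3 - 5) - 2)*9)*(-1)² - 453 = ((0*(-8) - 2)*9)*1 - 453 = ((0 - 2)*9)*1 - 453 = -2*9*1 - 453 = -18*1 - 453 = -18 - 453 = -471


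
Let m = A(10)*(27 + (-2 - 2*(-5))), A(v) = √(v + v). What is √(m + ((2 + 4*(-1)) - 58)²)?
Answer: √(3600 + 70*√5) ≈ 61.290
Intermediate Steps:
A(v) = √2*√v (A(v) = √(2*v) = √2*√v)
m = 70*√5 (m = (√2*√10)*(27 + (-2 - 2*(-5))) = (2*√5)*(27 + (-2 + 10)) = (2*√5)*(27 + 8) = (2*√5)*35 = 70*√5 ≈ 156.52)
√(m + ((2 + 4*(-1)) - 58)²) = √(70*√5 + ((2 + 4*(-1)) - 58)²) = √(70*√5 + ((2 - 4) - 58)²) = √(70*√5 + (-2 - 58)²) = √(70*√5 + (-60)²) = √(70*√5 + 3600) = √(3600 + 70*√5)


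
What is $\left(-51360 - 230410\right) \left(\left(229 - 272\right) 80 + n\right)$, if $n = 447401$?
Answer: $-125094890970$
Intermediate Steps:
$\left(-51360 - 230410\right) \left(\left(229 - 272\right) 80 + n\right) = \left(-51360 - 230410\right) \left(\left(229 - 272\right) 80 + 447401\right) = - 281770 \left(\left(-43\right) 80 + 447401\right) = - 281770 \left(-3440 + 447401\right) = \left(-281770\right) 443961 = -125094890970$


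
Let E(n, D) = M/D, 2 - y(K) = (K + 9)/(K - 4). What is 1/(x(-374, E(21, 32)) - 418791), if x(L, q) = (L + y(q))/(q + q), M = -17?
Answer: -145/60674183 ≈ -2.3898e-6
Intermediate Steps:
y(K) = 2 - (9 + K)/(-4 + K) (y(K) = 2 - (K + 9)/(K - 4) = 2 - (9 + K)/(-4 + K))
E(n, D) = -17/D
x(L, q) = (L + (-17 + q)/(-4 + q))/(2*q) (x(L, q) = (L + (-17 + q)/(-4 + q))/(q + q) = (L + (-17 + q)/(-4 + q))/((2*q)) = (L + (-17 + q)/(-4 + q))*(1/(2*q)) = (L + (-17 + q)/(-4 + q))/(2*q))
1/(x(-374, E(21, 32)) - 418791) = 1/((-17 - 17/32 - 374*(-4 - 17/32))/(2*((-17/32))*(-4 - 17/32)) - 418791) = 1/((-17 - 17*1/32 - 374*(-4 - 17*1/32))/(2*((-17*1/32))*(-4 - 17*1/32)) - 418791) = 1/((-17 - 17/32 - 374*(-4 - 17/32))/(2*(-17/32)*(-4 - 17/32)) - 418791) = 1/((½)*(-32/17)*(-17 - 17/32 - 374*(-145/32))/(-145/32) - 418791) = 1/((½)*(-32/17)*(-32/145)*(-17 - 17/32 + 27115/16) - 418791) = 1/((½)*(-32/17)*(-32/145)*(53669/32) - 418791) = 1/(50512/145 - 418791) = 1/(-60674183/145) = -145/60674183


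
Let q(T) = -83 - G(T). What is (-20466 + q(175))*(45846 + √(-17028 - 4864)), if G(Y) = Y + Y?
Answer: -958135554 - 41798*I*√5473 ≈ -9.5814e+8 - 3.0922e+6*I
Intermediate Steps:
G(Y) = 2*Y
q(T) = -83 - 2*T
(-20466 + q(175))*(45846 + √(-17028 - 4864)) = (-20466 + (-83 - 2*175))*(45846 + √(-17028 - 4864)) = (-20466 + (-83 - 350))*(45846 + √(-21892)) = (-20466 - 433)*(45846 + 2*I*√5473) = -20899*(45846 + 2*I*√5473) = -958135554 - 41798*I*√5473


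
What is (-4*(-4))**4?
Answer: 65536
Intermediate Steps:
(-4*(-4))**4 = 16**4 = 65536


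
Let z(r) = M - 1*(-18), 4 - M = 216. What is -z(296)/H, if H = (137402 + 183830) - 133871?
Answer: 194/187361 ≈ 0.0010354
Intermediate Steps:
M = -212 (M = 4 - 1*216 = 4 - 216 = -212)
z(r) = -194 (z(r) = -212 - 1*(-18) = -212 + 18 = -194)
H = 187361 (H = 321232 - 133871 = 187361)
-z(296)/H = -(-194)/187361 = -1*(-194/187361) = 194/187361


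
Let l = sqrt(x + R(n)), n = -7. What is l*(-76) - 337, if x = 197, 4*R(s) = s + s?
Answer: -337 - 114*sqrt(86) ≈ -1394.2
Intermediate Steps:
R(s) = s/2 (R(s) = (s + s)/4 = (2*s)/4 = s/2)
l = 3*sqrt(86)/2 (l = sqrt(197 + (1/2)*(-7)) = sqrt(197 - 7/2) = sqrt(387/2) = 3*sqrt(86)/2 ≈ 13.910)
l*(-76) - 337 = (3*sqrt(86)/2)*(-76) - 337 = -114*sqrt(86) - 337 = -337 - 114*sqrt(86)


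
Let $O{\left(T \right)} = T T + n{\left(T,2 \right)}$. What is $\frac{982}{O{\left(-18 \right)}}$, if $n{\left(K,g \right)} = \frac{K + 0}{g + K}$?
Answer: $\frac{7856}{2601} \approx 3.0204$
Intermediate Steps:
$n{\left(K,g \right)} = \frac{K}{K + g}$
$O{\left(T \right)} = T^{2} + \frac{T}{2 + T}$ ($O{\left(T \right)} = T T + \frac{T}{T + 2} = T^{2} + \frac{T}{2 + T}$)
$\frac{982}{O{\left(-18 \right)}} = \frac{982}{\left(-18\right) \frac{1}{2 - 18} \left(1 - 18 \left(2 - 18\right)\right)} = \frac{982}{\left(-18\right) \frac{1}{-16} \left(1 - -288\right)} = \frac{982}{\left(-18\right) \left(- \frac{1}{16}\right) \left(1 + 288\right)} = \frac{982}{\left(-18\right) \left(- \frac{1}{16}\right) 289} = \frac{982}{\frac{2601}{8}} = 982 \cdot \frac{8}{2601} = \frac{7856}{2601}$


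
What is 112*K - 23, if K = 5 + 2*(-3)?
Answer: -135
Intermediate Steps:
K = -1 (K = 5 - 6 = -1)
112*K - 23 = 112*(-1) - 23 = -112 - 23 = -135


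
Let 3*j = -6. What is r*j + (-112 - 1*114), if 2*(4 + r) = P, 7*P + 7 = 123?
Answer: -1642/7 ≈ -234.57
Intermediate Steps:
P = 116/7 (P = -1 + (1/7)*123 = -1 + 123/7 = 116/7 ≈ 16.571)
j = -2 (j = (1/3)*(-6) = -2)
r = 30/7 (r = -4 + (1/2)*(116/7) = -4 + 58/7 = 30/7 ≈ 4.2857)
r*j + (-112 - 1*114) = (30/7)*(-2) + (-112 - 1*114) = -60/7 + (-112 - 114) = -60/7 - 226 = -1642/7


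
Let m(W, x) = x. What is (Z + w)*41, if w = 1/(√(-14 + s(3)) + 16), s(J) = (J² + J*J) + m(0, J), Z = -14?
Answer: -142270/249 - 41*√7/249 ≈ -571.80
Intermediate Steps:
s(J) = J + 2*J² (s(J) = (J² + J*J) + J = (J² + J²) + J = 2*J² + J = J + 2*J²)
w = 1/(16 + √7) (w = 1/(√(-14 + 3*(1 + 2*3)) + 16) = 1/(√(-14 + 3*(1 + 6)) + 16) = 1/(√(-14 + 3*7) + 16) = 1/(√(-14 + 21) + 16) = 1/(√7 + 16) = 1/(16 + √7) ≈ 0.053632)
(Z + w)*41 = (-14 + (16/249 - √7/249))*41 = (-3470/249 - √7/249)*41 = -142270/249 - 41*√7/249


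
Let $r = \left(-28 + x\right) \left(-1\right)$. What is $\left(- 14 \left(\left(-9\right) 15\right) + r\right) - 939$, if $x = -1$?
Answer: $980$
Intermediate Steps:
$r = 29$ ($r = \left(-28 - 1\right) \left(-1\right) = \left(-29\right) \left(-1\right) = 29$)
$\left(- 14 \left(\left(-9\right) 15\right) + r\right) - 939 = \left(- 14 \left(\left(-9\right) 15\right) + 29\right) - 939 = \left(\left(-14\right) \left(-135\right) + 29\right) - 939 = \left(1890 + 29\right) - 939 = 1919 - 939 = 980$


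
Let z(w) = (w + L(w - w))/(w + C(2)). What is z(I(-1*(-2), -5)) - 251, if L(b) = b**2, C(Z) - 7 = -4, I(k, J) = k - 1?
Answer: -1003/4 ≈ -250.75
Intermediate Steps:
I(k, J) = -1 + k
C(Z) = 3 (C(Z) = 7 - 4 = 3)
z(w) = w/(3 + w) (z(w) = (w + (w - w)**2)/(w + 3) = (w + 0**2)/(3 + w) = (w + 0)/(3 + w) = w/(3 + w))
z(I(-1*(-2), -5)) - 251 = (-1 - 1*(-2))/(3 + (-1 - 1*(-2))) - 251 = (-1 + 2)/(3 + (-1 + 2)) - 251 = 1/(3 + 1) - 251 = 1/4 - 251 = -1003/4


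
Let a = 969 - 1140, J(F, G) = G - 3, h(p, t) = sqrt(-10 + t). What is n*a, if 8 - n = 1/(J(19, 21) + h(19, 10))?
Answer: -2717/2 ≈ -1358.5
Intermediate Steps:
J(F, G) = -3 + G
n = 143/18 (n = 8 - 1/((-3 + 21) + sqrt(-10 + 10)) = 8 - 1/(18 + sqrt(0)) = 8 - 1/(18 + 0) = 8 - 1/18 = 143/18 ≈ 7.9444)
a = -171
n*a = (143/18)*(-171) = -2717/2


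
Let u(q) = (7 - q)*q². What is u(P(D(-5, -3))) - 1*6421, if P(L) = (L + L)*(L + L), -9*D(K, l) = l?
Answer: -4679965/729 ≈ -6419.7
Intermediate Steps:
D(K, l) = -l/9
P(L) = 4*L² (P(L) = (2*L)*(2*L) = 4*L²)
u(q) = q²*(7 - q)
u(P(D(-5, -3))) - 1*6421 = (4*(-⅑*(-3))²)²*(7 - 4*(-⅑*(-3))²) - 1*6421 = (4*(⅓)²)²*(7 - 4*(⅓)²) - 6421 = (4*(⅑))²*(7 - 4/9) - 6421 = (4/9)²*(7 - 1*4/9) - 6421 = 16*(7 - 4/9)/81 - 6421 = (16/81)*(59/9) - 6421 = 944/729 - 6421 = -4679965/729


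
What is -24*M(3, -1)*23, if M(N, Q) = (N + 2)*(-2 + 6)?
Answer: -11040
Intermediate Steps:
M(N, Q) = 8 + 4*N (M(N, Q) = (2 + N)*4 = 8 + 4*N)
-24*M(3, -1)*23 = -24*(8 + 4*3)*23 = -24*(8 + 12)*23 = -24*20*23 = -480*23 = -11040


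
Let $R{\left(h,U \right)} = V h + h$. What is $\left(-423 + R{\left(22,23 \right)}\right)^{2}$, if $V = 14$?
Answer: $8649$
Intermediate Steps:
$R{\left(h,U \right)} = 15 h$ ($R{\left(h,U \right)} = 14 h + h = 15 h$)
$\left(-423 + R{\left(22,23 \right)}\right)^{2} = \left(-423 + 15 \cdot 22\right)^{2} = \left(-423 + 330\right)^{2} = \left(-93\right)^{2} = 8649$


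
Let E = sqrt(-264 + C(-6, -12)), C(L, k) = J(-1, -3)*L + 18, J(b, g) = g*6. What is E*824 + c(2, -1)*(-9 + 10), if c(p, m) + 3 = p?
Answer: -1 + 824*I*sqrt(138) ≈ -1.0 + 9679.8*I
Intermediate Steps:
J(b, g) = 6*g
c(p, m) = -3 + p
C(L, k) = 18 - 18*L (C(L, k) = (6*(-3))*L + 18 = -18*L + 18 = 18 - 18*L)
E = I*sqrt(138) (E = sqrt(-264 + (18 - 18*(-6))) = sqrt(-264 + (18 + 108)) = sqrt(-264 + 126) = sqrt(-138) = I*sqrt(138) ≈ 11.747*I)
E*824 + c(2, -1)*(-9 + 10) = (I*sqrt(138))*824 + (-3 + 2)*(-9 + 10) = 824*I*sqrt(138) - 1*1 = 824*I*sqrt(138) - 1 = -1 + 824*I*sqrt(138)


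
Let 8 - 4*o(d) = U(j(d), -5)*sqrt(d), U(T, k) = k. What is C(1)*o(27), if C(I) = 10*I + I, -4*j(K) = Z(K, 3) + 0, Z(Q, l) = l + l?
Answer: 22 + 165*sqrt(3)/4 ≈ 93.447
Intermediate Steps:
Z(Q, l) = 2*l
j(K) = -3/2 (j(K) = -(2*3 + 0)/4 = -(6 + 0)/4 = -1/4*6 = -3/2)
C(I) = 11*I
o(d) = 2 + 5*sqrt(d)/4 (o(d) = 2 - (-5)*sqrt(d)/4 = 2 + 5*sqrt(d)/4)
C(1)*o(27) = (11*1)*(2 + 5*sqrt(27)/4) = 11*(2 + 5*(3*sqrt(3))/4) = 11*(2 + 15*sqrt(3)/4) = 22 + 165*sqrt(3)/4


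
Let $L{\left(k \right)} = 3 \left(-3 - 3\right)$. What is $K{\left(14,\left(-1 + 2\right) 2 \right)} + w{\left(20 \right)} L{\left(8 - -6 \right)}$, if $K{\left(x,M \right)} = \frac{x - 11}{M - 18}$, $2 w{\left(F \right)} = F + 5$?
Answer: $- \frac{3603}{16} \approx -225.19$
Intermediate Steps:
$w{\left(F \right)} = \frac{5}{2} + \frac{F}{2}$ ($w{\left(F \right)} = \frac{F + 5}{2} = \frac{5 + F}{2} = \frac{5}{2} + \frac{F}{2}$)
$K{\left(x,M \right)} = \frac{-11 + x}{-18 + M}$
$L{\left(k \right)} = -18$ ($L{\left(k \right)} = 3 \left(-6\right) = -18$)
$K{\left(14,\left(-1 + 2\right) 2 \right)} + w{\left(20 \right)} L{\left(8 - -6 \right)} = \frac{-11 + 14}{-18 + \left(-1 + 2\right) 2} + \left(\frac{5}{2} + \frac{1}{2} \cdot 20\right) \left(-18\right) = \frac{1}{-18 + 1 \cdot 2} \cdot 3 + \left(\frac{5}{2} + 10\right) \left(-18\right) = \frac{1}{-18 + 2} \cdot 3 + \frac{25}{2} \left(-18\right) = \frac{1}{-16} \cdot 3 - 225 = \left(- \frac{1}{16}\right) 3 - 225 = - \frac{3}{16} - 225 = - \frac{3603}{16}$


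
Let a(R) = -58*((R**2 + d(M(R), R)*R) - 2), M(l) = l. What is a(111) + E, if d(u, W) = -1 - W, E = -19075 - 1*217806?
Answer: -230327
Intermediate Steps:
E = -236881 (E = -19075 - 217806 = -236881)
a(R) = 116 - 58*R**2 - 58*R*(-1 - R) (a(R) = -58*((R**2 + (-1 - R)*R) - 2) = -58*((R**2 + R*(-1 - R)) - 2) = -58*(-2 + R**2 + R*(-1 - R)) = 116 - 58*R**2 - 58*R*(-1 - R))
a(111) + E = (116 + 58*111) - 236881 = (116 + 6438) - 236881 = 6554 - 236881 = -230327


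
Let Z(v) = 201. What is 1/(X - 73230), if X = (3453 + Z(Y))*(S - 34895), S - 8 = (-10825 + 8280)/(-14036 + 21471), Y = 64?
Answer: -1487/189669197622 ≈ -7.8400e-9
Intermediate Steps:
S = 11387/1487 (S = 8 + (-10825 + 8280)/(-14036 + 21471) = 8 - 2545/7435 = 8 - 2545*1/7435 = 8 - 509/1487 = 11387/1487 ≈ 7.6577)
X = -189560304612/1487 (X = (3453 + 201)*(11387/1487 - 34895) = 3654*(-51877478/1487) = -189560304612/1487 ≈ -1.2748e+8)
1/(X - 73230) = 1/(-189560304612/1487 - 73230) = 1/(-189669197622/1487) = -1487/189669197622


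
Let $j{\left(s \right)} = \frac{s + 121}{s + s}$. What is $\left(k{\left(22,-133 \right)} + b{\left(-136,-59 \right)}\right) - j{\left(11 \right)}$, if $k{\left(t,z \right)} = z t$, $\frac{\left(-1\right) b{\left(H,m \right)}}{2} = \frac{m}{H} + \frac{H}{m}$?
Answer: $- \frac{11785161}{4012} \approx -2937.5$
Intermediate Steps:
$b{\left(H,m \right)} = - \frac{2 H}{m} - \frac{2 m}{H}$ ($b{\left(H,m \right)} = - 2 \left(\frac{m}{H} + \frac{H}{m}\right) = - 2 \left(\frac{H}{m} + \frac{m}{H}\right) = - \frac{2 H}{m} - \frac{2 m}{H}$)
$k{\left(t,z \right)} = t z$
$j{\left(s \right)} = \frac{121 + s}{2 s}$
$\left(k{\left(22,-133 \right)} + b{\left(-136,-59 \right)}\right) - j{\left(11 \right)} = \left(22 \left(-133\right) - \left(\frac{59}{68} + \frac{272}{59}\right)\right) - \frac{121 + 11}{2 \cdot 11} = \left(-2926 - \left(\frac{59}{68} + \frac{272}{59}\right)\right) - \frac{1}{2} \cdot \frac{1}{11} \cdot 132 = \left(-2926 - \frac{21977}{4012}\right) - 6 = - \frac{11761089}{4012} - 6 = - \frac{11785161}{4012}$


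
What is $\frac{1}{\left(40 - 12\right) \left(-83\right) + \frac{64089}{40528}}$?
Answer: $- \frac{40528}{94122983} \approx -0.00043059$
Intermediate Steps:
$\frac{1}{\left(40 - 12\right) \left(-83\right) + \frac{64089}{40528}} = \frac{1}{28 \left(-83\right) + 64089 \cdot \frac{1}{40528}} = \frac{1}{-2324 + \frac{64089}{40528}} = \frac{1}{- \frac{94122983}{40528}} = - \frac{40528}{94122983}$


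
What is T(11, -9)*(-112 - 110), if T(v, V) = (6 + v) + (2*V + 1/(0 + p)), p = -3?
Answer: 296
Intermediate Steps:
T(v, V) = 17/3 + v + 2*V (T(v, V) = (6 + v) + (2*V + 1/(0 - 3)) = (6 + v) + (2*V + 1/(-3)) = (6 + v) + (2*V - ⅓) = (6 + v) + (-⅓ + 2*V) = 17/3 + v + 2*V)
T(11, -9)*(-112 - 110) = (17/3 + 11 + 2*(-9))*(-112 - 110) = (17/3 + 11 - 18)*(-222) = -4/3*(-222) = 296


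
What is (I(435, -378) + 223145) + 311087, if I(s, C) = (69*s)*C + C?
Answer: -10811816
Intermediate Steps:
I(s, C) = C + 69*C*s (I(s, C) = 69*C*s + C = C + 69*C*s)
(I(435, -378) + 223145) + 311087 = (-378*(1 + 69*435) + 223145) + 311087 = (-378*(1 + 30015) + 223145) + 311087 = (-378*30016 + 223145) + 311087 = (-11346048 + 223145) + 311087 = -11122903 + 311087 = -10811816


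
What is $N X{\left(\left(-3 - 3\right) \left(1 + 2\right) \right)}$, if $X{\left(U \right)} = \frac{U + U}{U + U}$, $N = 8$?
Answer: $8$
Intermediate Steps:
$X{\left(U \right)} = 1$ ($X{\left(U \right)} = \frac{2 U}{2 U} = 2 U \frac{1}{2 U} = 1$)
$N X{\left(\left(-3 - 3\right) \left(1 + 2\right) \right)} = 8 \cdot 1 = 8$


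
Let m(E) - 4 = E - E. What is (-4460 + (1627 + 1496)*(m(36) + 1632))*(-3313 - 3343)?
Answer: -33977335808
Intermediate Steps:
m(E) = 4 (m(E) = 4 + (E - E) = 4 + 0 = 4)
(-4460 + (1627 + 1496)*(m(36) + 1632))*(-3313 - 3343) = (-4460 + (1627 + 1496)*(4 + 1632))*(-3313 - 3343) = (-4460 + 3123*1636)*(-6656) = (-4460 + 5109228)*(-6656) = 5104768*(-6656) = -33977335808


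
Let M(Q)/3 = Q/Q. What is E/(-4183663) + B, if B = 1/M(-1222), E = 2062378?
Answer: -2003471/12550989 ≈ -0.15963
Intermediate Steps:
M(Q) = 3 (M(Q) = 3*(Q/Q) = 3*1 = 3)
B = 1/3 ≈ 0.33333
E/(-4183663) + B = 2062378/(-4183663) + 1/3 = 2062378*(-1/4183663) + 1/3 = -2062378/4183663 + 1/3 = -2003471/12550989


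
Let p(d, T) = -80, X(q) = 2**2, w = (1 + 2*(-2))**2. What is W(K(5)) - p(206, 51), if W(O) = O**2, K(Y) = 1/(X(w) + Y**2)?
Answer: 67281/841 ≈ 80.001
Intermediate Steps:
w = 9 (w = (1 - 4)**2 = (-3)**2 = 9)
X(q) = 4
K(Y) = 1/(4 + Y**2)
W(K(5)) - p(206, 51) = (1/(4 + 5**2))**2 - 1*(-80) = (1/(4 + 25))**2 + 80 = (1/29)**2 + 80 = 1/841 + 80 = 67281/841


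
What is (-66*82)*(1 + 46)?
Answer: -254364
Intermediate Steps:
(-66*82)*(1 + 46) = -5412*47 = -254364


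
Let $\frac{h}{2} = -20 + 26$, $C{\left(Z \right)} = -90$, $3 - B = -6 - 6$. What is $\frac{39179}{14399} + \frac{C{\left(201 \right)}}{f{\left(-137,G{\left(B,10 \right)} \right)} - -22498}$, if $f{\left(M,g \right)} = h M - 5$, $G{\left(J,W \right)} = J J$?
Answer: $\frac{116506723}{42886393} \approx 2.7166$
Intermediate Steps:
$B = 15$ ($B = 3 - \left(-6 - 6\right) = 3 - -12 = 3 + 12 = 15$)
$G{\left(J,W \right)} = J^{2}$
$h = 12$ ($h = 2 \left(-20 + 26\right) = 2 \cdot 6 = 12$)
$f{\left(M,g \right)} = -5 + 12 M$ ($f{\left(M,g \right)} = 12 M - 5 = -5 + 12 M$)
$\frac{39179}{14399} + \frac{C{\left(201 \right)}}{f{\left(-137,G{\left(B,10 \right)} \right)} - -22498} = \frac{39179}{14399} - \frac{90}{\left(-5 + 12 \left(-137\right)\right) - -22498} = 39179 \cdot \frac{1}{14399} - \frac{90}{\left(-5 - 1644\right) + 22498} = \frac{5597}{2057} - \frac{90}{-1649 + 22498} = \frac{5597}{2057} - \frac{90}{20849} = \frac{116506723}{42886393}$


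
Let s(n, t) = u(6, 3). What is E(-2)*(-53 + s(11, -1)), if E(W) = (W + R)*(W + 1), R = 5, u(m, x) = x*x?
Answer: 132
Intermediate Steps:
u(m, x) = x²
s(n, t) = 9 (s(n, t) = 3² = 9)
E(W) = (1 + W)*(5 + W) (E(W) = (W + 5)*(W + 1) = (5 + W)*(1 + W) = (1 + W)*(5 + W))
E(-2)*(-53 + s(11, -1)) = (5 + (-2)² + 6*(-2))*(-53 + 9) = (5 + 4 - 12)*(-44) = -3*(-44) = 132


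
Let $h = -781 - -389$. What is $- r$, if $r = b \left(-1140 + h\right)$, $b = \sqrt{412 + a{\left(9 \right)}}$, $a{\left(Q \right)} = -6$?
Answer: $1532 \sqrt{406} \approx 30869.0$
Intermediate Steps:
$h = -392$ ($h = -781 + 389 = -392$)
$b = \sqrt{406}$ ($b = \sqrt{412 - 6} = \sqrt{406} \approx 20.149$)
$r = - 1532 \sqrt{406}$ ($r = \sqrt{406} \left(-1140 - 392\right) = \sqrt{406} \left(-1532\right) = - 1532 \sqrt{406} \approx -30869.0$)
$- r = - \left(-1532\right) \sqrt{406} = 1532 \sqrt{406}$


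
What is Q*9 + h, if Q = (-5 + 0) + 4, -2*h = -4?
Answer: -7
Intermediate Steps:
h = 2 (h = -1/2*(-4) = 2)
Q = -1 (Q = -5 + 4 = -1)
Q*9 + h = -1*9 + 2 = -9 + 2 = -7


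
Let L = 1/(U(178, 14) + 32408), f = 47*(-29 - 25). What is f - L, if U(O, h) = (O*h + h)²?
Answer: -16020982873/6312444 ≈ -2538.0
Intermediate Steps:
U(O, h) = (h + O*h)²
f = -2538 (f = 47*(-54) = -2538)
L = 1/6312444 (L = 1/(14²*(1 + 178)² + 32408) = 1/(196*179² + 32408) = 1/(196*32041 + 32408) = 1/(6280036 + 32408) = 1/6312444 ≈ 1.5842e-7)
f - L = -2538 - 1*1/6312444 = -2538 - 1/6312444 = -16020982873/6312444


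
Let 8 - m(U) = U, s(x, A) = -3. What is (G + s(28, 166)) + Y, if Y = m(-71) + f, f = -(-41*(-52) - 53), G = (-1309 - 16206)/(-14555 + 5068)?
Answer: -18984946/9487 ≈ -2001.2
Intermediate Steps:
m(U) = 8 - U
G = 17515/9487 (G = -17515/(-9487) = -17515*(-1/9487) = 17515/9487 ≈ 1.8462)
f = -2079 (f = -(2132 - 53) = -1*2079 = -2079)
Y = -2000 (Y = (8 - 1*(-71)) - 2079 = (8 + 71) - 2079 = 79 - 2079 = -2000)
(G + s(28, 166)) + Y = (17515/9487 - 3) - 2000 = -10946/9487 - 2000 = -18984946/9487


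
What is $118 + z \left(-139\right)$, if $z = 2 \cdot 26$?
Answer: $-7110$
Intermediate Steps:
$z = 52$
$118 + z \left(-139\right) = 118 + 52 \left(-139\right) = 118 - 7228 = -7110$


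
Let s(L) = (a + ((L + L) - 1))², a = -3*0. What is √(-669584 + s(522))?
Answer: √418265 ≈ 646.73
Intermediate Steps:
a = 0
s(L) = (-1 + 2*L)² (s(L) = (0 + ((L + L) - 1))² = (0 + (2*L - 1))² = (0 + (-1 + 2*L))² = (-1 + 2*L)²)
√(-669584 + s(522)) = √(-669584 + (-1 + 2*522)²) = √(-669584 + (-1 + 1044)²) = √(-669584 + 1043²) = √(-669584 + 1087849) = √418265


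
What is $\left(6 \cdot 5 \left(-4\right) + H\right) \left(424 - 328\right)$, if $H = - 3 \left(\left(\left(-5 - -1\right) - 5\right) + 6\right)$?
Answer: $-10656$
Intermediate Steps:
$H = 9$ ($H = - 3 \left(\left(\left(-5 + 1\right) - 5\right) + 6\right) = - 3 \left(\left(-4 - 5\right) + 6\right) = - 3 \left(-9 + 6\right) = \left(-3\right) \left(-3\right) = 9$)
$\left(6 \cdot 5 \left(-4\right) + H\right) \left(424 - 328\right) = \left(6 \cdot 5 \left(-4\right) + 9\right) \left(424 - 328\right) = \left(30 \left(-4\right) + 9\right) 96 = \left(-120 + 9\right) 96 = \left(-111\right) 96 = -10656$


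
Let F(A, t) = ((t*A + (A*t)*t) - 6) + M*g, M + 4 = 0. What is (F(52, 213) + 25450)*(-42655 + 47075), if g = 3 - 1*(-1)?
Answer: 10588958640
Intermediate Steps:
M = -4 (M = -4 + 0 = -4)
g = 4 (g = 3 + 1 = 4)
F(A, t) = -22 + A*t + A*t² (F(A, t) = ((t*A + (A*t)*t) - 6) - 4*4 = ((A*t + A*t²) - 6) - 16 = (-6 + A*t + A*t²) - 16 = -22 + A*t + A*t²)
(F(52, 213) + 25450)*(-42655 + 47075) = ((-22 + 52*213 + 52*213²) + 25450)*(-42655 + 47075) = ((-22 + 11076 + 52*45369) + 25450)*4420 = ((-22 + 11076 + 2359188) + 25450)*4420 = (2370242 + 25450)*4420 = 2395692*4420 = 10588958640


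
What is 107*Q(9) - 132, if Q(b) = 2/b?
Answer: -974/9 ≈ -108.22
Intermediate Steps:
107*Q(9) - 132 = 107*(2/9) - 132 = 214/9 - 132 = -974/9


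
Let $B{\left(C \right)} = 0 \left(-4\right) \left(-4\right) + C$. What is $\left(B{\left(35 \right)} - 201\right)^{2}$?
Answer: $27556$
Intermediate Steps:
$B{\left(C \right)} = C$ ($B{\left(C \right)} = 0 \left(-4\right) + C = 0 + C = C$)
$\left(B{\left(35 \right)} - 201\right)^{2} = \left(35 - 201\right)^{2} = \left(-166\right)^{2} = 27556$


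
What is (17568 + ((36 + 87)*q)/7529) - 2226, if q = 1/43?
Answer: 4966926597/323747 ≈ 15342.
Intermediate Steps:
q = 1/43 ≈ 0.023256
(17568 + ((36 + 87)*q)/7529) - 2226 = (17568 + ((36 + 87)*(1/43))/7529) - 2226 = (17568 + (123*(1/43))*(1/7529)) - 2226 = (17568 + (123/43)*(1/7529)) - 2226 = (17568 + 123/323747) - 2226 = 5687587419/323747 - 2226 = 4966926597/323747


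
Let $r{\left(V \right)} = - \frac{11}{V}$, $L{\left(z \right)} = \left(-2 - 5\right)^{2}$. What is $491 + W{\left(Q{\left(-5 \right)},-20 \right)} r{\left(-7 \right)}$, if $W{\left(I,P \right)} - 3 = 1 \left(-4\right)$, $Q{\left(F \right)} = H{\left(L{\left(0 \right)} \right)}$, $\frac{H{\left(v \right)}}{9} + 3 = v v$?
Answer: $\frac{3426}{7} \approx 489.43$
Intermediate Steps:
$L{\left(z \right)} = 49$ ($L{\left(z \right)} = \left(-7\right)^{2} = 49$)
$H{\left(v \right)} = -27 + 9 v^{2}$ ($H{\left(v \right)} = -27 + 9 v v = -27 + 9 v^{2}$)
$Q{\left(F \right)} = 21582$ ($Q{\left(F \right)} = -27 + 9 \cdot 49^{2} = -27 + 9 \cdot 2401 = -27 + 21609 = 21582$)
$W{\left(I,P \right)} = -1$ ($W{\left(I,P \right)} = 3 + 1 \left(-4\right) = 3 - 4 = -1$)
$491 + W{\left(Q{\left(-5 \right)},-20 \right)} r{\left(-7 \right)} = 491 - - \frac{11}{-7} = 491 - \left(-11\right) \left(- \frac{1}{7}\right) = 491 - \frac{11}{7} = \frac{3426}{7}$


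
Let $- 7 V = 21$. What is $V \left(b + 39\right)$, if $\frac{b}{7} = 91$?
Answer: $-2028$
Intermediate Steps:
$b = 637$ ($b = 7 \cdot 91 = 637$)
$V = -3$ ($V = \left(- \frac{1}{7}\right) 21 = -3$)
$V \left(b + 39\right) = - 3 \left(637 + 39\right) = \left(-3\right) 676 = -2028$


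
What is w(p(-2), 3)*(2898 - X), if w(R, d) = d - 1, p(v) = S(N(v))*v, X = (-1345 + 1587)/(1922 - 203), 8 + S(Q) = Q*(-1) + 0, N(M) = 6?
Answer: 9962840/1719 ≈ 5795.7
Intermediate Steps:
S(Q) = -8 - Q (S(Q) = -8 + (Q*(-1) + 0) = -8 + (-Q + 0) = -8 - Q)
X = 242/1719 ≈ 0.14078
p(v) = -14*v (p(v) = (-8 - 1*6)*v = (-8 - 6)*v = -14*v)
w(R, d) = -1 + d
w(p(-2), 3)*(2898 - X) = (-1 + 3)*(2898 - 1*242/1719) = 2*(2898 - 242/1719) = 2*(4981420/1719) = 9962840/1719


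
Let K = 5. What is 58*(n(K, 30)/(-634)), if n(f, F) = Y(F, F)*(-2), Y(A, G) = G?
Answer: 1740/317 ≈ 5.4890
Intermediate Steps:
n(f, F) = -2*F (n(f, F) = F*(-2) = -2*F)
58*(n(K, 30)/(-634)) = 58*(-2*30/(-634)) = 58*(-60*(-1/634)) = 58*(30/317) = 1740/317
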